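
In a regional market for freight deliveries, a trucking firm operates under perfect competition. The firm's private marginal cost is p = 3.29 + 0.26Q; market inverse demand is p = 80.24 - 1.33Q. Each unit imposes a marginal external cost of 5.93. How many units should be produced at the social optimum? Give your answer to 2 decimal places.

Social marginal cost = private MC + MEC = 9.22 + 0.26Q.
Set SMC = demand: 9.22 + 0.26Q = 80.24 - 1.33Q → Q* = 44.6667.

Q* = 44.67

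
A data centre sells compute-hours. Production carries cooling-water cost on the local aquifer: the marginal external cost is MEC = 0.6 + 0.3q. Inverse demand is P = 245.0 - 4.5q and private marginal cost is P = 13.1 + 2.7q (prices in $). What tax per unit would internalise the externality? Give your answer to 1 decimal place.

tax = $9.9 per unit

Social marginal cost = private MC + MEC = 13.7 + 3.0q.
Set SMC = demand: 13.7 + 3.0q = 245.0 - 4.5q → q* = 30.8400.
The Pigouvian tax equals MEC at q*: 0.6 + 0.3×30.8400 = 9.8520.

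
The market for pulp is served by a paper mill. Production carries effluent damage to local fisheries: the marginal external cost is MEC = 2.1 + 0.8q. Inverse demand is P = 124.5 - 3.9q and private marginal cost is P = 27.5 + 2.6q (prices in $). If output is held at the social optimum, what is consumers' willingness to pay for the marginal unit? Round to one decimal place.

P = $73.8

Social marginal cost = private MC + MEC = 29.6 + 3.4q.
Set SMC = demand: 29.6 + 3.4q = 124.5 - 3.9q → q* = 13.0000.
Consumer price on the demand curve at q*: 124.5 − 3.9×13.0000 = 73.8000.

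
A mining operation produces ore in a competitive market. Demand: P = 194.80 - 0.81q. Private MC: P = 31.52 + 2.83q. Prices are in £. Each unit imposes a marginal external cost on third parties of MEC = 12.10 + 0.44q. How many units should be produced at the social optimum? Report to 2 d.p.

Social marginal cost = private MC + MEC = 43.62 + 3.27q.
Set SMC = demand: 43.62 + 3.27q = 194.80 - 0.81q → q* = 37.0539.

q* = 37.05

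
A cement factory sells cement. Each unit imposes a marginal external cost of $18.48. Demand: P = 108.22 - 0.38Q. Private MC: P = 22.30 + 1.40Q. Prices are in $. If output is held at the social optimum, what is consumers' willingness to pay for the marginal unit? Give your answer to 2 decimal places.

P = $93.82

Social marginal cost = private MC + MEC = 40.78 + 1.40Q.
Set SMC = demand: 40.78 + 1.40Q = 108.22 - 0.38Q → Q* = 37.8876.
Consumer price on the demand curve at Q*: 108.22 − 0.38×37.8876 = 93.8227.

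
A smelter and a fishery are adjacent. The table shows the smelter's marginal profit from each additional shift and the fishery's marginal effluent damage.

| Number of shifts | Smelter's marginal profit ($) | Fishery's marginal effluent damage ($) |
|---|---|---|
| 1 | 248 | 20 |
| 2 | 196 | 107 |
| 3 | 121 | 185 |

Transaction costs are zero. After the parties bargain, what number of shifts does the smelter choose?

Bargaining reaches the level where marginal profit last exceeds marginal effluent damage.
That holds through level 2 (196 ≥ 107) but not at 3 (121 < 185).

2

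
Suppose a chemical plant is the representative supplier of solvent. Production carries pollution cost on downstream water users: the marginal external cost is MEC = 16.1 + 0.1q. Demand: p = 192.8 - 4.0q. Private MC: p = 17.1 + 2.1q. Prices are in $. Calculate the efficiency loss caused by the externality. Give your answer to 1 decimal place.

DWL = $29.1

Market equilibrium (private): 17.1 + 2.1q = 192.8 - 4.0q → q_m = 28.8033.
Social marginal cost = private MC + MEC = 33.2 + 2.2q.
Set SMC = demand: 33.2 + 2.2q = 192.8 - 4.0q → q* = 25.7419.
Between q* and q_m the wedge SMC − demand runs linearly from 0 to MEC(q_m), so the loss is a triangle.
DWL = ½ × 3.0614 × 18.9803 = 29.0531.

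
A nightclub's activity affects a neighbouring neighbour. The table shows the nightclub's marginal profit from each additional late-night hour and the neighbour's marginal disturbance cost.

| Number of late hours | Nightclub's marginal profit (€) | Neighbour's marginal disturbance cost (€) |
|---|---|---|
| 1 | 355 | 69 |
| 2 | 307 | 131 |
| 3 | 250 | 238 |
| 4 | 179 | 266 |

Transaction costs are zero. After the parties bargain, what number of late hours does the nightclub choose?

Bargaining reaches the level where marginal profit last exceeds marginal disturbance cost.
That holds through level 3 (250 ≥ 238) but not at 4 (179 < 266).

3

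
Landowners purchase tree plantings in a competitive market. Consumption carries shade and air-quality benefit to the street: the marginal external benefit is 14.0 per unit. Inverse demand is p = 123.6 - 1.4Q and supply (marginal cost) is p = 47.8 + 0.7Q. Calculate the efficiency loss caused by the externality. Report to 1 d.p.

Market equilibrium (private): 47.8 + 0.7Q = 123.6 - 1.4Q → Q_m = 36.0952.
Social marginal benefit = demand + MEB = 137.6 - 1.4Q.
Set SMB = MC: 137.6 - 1.4Q = 47.8 + 0.7Q → Q* = 42.7619.
Height of the DWL triangle at Q_m is SMB(Q_m) − MC(Q_m) = MEB(Q_m) = 14.0000.
DWL = ½ × 6.6667 × 14.0000 = 46.6669.

DWL = 46.7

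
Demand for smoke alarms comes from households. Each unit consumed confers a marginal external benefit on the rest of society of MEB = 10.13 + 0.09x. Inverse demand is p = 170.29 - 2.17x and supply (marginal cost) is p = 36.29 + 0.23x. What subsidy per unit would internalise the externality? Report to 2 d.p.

subsidy = 15.75 per unit

Social marginal benefit = demand + MEB = 180.42 - 2.08x.
Set SMB = MC: 180.42 - 2.08x = 36.29 + 0.23x → x* = 62.3939.
The Pigouvian subsidy equals MEB at x*: 10.13 + 0.09×62.3939 = 15.7455.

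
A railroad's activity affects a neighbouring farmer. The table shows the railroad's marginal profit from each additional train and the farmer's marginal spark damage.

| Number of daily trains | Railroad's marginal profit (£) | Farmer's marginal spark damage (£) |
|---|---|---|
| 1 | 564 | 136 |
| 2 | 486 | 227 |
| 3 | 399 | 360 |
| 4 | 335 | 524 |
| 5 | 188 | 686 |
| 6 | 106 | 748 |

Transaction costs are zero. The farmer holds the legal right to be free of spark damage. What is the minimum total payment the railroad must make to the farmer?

£723

Efficient level: marginal profit ≥ marginal spark damage through level 3, so k* = 3.
With the farmer holding the right, the railroad must at least compensate total damage at k*: 136 + 227 + 360 = 723.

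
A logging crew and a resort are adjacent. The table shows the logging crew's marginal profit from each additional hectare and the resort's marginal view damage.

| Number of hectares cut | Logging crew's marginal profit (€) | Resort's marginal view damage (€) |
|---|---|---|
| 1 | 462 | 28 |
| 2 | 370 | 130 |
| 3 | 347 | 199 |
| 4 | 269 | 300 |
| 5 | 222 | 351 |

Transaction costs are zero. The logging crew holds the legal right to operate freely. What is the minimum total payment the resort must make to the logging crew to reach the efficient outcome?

Left alone the logging crew would choose level 5 (marginal profit stays positive).
Efficient level: k* = 3 (marginal profit ≥ marginal view damage through 3).
The resort must at least cover the logging crew's forgone profit from cutting 5→3: 269 + 222 = 491.

€491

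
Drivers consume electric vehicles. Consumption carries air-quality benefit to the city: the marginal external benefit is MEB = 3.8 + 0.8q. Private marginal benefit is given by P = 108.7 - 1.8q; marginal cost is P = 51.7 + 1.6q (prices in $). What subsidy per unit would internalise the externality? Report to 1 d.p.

subsidy = $22.5 per unit

Social marginal benefit = demand + MEB = 112.5 - q.
Set SMB = MC: 112.5 - q = 51.7 + 1.6q → q* = 23.3846.
The Pigouvian subsidy equals MEB at q*: 3.8 + 0.8×23.3846 = 22.5077.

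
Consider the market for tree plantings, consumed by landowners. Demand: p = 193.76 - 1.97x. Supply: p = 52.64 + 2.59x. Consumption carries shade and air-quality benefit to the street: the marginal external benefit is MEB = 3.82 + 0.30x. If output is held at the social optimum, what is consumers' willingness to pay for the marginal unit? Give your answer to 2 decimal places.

Social marginal benefit = demand + MEB = 197.58 - 1.67x.
Set SMB = MC: 197.58 - 1.67x = 52.64 + 2.59x → x* = 34.0235.
Consumer price on the demand curve at x*: 193.76 − 1.97×34.0235 = 126.7337.

P = 126.73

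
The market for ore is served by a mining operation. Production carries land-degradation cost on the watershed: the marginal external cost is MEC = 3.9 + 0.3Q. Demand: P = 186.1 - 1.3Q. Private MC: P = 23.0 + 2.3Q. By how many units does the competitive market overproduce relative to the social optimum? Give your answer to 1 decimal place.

4.5 units

Market equilibrium (private): 23.0 + 2.3Q = 186.1 - 1.3Q → Q_m = 45.3056.
Social marginal cost = private MC + MEC = 26.9 + 2.6Q.
Set SMC = demand: 26.9 + 2.6Q = 186.1 - 1.3Q → Q* = 40.8205.
Gap = |45.3056 − 40.8205| = 4.4851.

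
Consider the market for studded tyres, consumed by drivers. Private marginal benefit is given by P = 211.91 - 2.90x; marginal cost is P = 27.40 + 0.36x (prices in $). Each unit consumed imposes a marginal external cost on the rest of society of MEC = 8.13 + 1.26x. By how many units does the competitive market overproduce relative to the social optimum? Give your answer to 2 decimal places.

Market equilibrium (private): 27.40 + 0.36x = 211.91 - 2.90x → x_m = 56.5982.
Social marginal benefit = demand − MEC = 203.78 - 4.16x.
Set SMB = MC: 203.78 - 4.16x = 27.40 + 0.36x → x* = 39.0221.
Gap = |56.5982 − 39.0221| = 17.5761.

17.58 units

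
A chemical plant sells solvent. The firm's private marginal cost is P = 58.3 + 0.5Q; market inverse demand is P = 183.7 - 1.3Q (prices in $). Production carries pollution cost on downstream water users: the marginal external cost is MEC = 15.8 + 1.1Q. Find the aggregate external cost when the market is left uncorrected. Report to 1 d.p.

$3770.1

Market equilibrium (private): 58.3 + 0.5Q = 183.7 - 1.3Q → Q_m = 69.6667.
Total external cost = ∫₀^{Q_m} (15.8 + 1.1Q) dQ = 15.8×69.6667 + ½×1.1×69.6667² = 3770.1309.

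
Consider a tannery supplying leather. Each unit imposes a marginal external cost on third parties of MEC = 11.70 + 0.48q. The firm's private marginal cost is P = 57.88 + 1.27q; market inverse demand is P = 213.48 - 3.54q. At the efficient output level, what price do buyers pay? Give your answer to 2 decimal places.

P = 117.18

Social marginal cost = private MC + MEC = 69.58 + 1.75q.
Set SMC = demand: 69.58 + 1.75q = 213.48 - 3.54q → q* = 27.2023.
Consumer price on the demand curve at q*: 213.48 − 3.54×27.2023 = 117.1839.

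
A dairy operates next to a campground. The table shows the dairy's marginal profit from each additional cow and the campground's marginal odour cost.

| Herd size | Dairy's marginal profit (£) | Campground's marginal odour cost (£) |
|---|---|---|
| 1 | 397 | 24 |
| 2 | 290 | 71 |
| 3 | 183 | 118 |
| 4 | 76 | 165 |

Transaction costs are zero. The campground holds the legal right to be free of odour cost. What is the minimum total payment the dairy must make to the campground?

Efficient level: marginal profit ≥ marginal odour cost through level 3, so k* = 3.
With the campground holding the right, the dairy must at least compensate total damage at k*: 24 + 71 + 118 = 213.

£213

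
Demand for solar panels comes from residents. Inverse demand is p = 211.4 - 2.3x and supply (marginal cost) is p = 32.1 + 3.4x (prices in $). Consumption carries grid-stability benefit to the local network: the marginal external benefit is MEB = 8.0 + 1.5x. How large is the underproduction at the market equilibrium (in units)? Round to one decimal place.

13.1 units

Market equilibrium (private): 32.1 + 3.4x = 211.4 - 2.3x → x_m = 31.4561.
Social marginal benefit = demand + MEB = 219.4 - 0.8x.
Set SMB = MC: 219.4 - 0.8x = 32.1 + 3.4x → x* = 44.5952.
Gap = |31.4561 − 44.5952| = 13.1391.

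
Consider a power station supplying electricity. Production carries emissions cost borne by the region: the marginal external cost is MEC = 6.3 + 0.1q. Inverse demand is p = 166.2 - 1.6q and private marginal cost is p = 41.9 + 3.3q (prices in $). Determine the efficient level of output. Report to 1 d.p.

Social marginal cost = private MC + MEC = 48.2 + 3.4q.
Set SMC = demand: 48.2 + 3.4q = 166.2 - 1.6q → q* = 23.6000.

q* = 23.6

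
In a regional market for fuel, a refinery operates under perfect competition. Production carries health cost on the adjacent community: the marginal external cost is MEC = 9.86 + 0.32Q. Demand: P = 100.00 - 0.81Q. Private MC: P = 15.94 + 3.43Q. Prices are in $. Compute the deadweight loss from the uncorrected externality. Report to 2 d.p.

Market equilibrium (private): 15.94 + 3.43Q = 100.00 - 0.81Q → Q_m = 19.8255.
Social marginal cost = private MC + MEC = 25.80 + 3.75Q.
Set SMC = demand: 25.80 + 3.75Q = 100.00 - 0.81Q → Q* = 16.2719.
Between Q* and Q_m the wedge SMC − demand runs linearly from 0 to MEC(Q_m), so the loss is a triangle.
DWL = ½ × 3.5536 × 16.2042 = 28.7916.

DWL = $28.79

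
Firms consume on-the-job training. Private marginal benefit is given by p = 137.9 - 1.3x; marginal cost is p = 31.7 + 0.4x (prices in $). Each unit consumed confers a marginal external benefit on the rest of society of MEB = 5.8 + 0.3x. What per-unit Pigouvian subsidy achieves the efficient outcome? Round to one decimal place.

Social marginal benefit = demand + MEB = 143.7 - x.
Set SMB = MC: 143.7 - x = 31.7 + 0.4x → x* = 80.0000.
The Pigouvian subsidy equals MEB at x*: 5.8 + 0.3×80.0000 = 29.8000.

subsidy = $29.8 per unit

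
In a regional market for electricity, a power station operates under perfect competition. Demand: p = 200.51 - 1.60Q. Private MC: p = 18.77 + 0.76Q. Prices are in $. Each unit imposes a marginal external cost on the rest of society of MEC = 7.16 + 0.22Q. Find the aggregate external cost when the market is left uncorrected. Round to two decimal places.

Market equilibrium (private): 18.77 + 0.76Q = 200.51 - 1.60Q → Q_m = 77.0085.
Total external cost = ∫₀^{Q_m} (7.16 + 0.22Q) dQ = 7.16×77.0085 + ½×0.22×77.0085² = 1203.7149.

$1203.71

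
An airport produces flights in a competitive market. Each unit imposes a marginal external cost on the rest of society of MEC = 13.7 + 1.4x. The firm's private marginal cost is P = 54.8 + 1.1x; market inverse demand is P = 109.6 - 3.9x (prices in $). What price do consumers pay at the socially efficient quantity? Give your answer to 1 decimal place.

Social marginal cost = private MC + MEC = 68.5 + 2.5x.
Set SMC = demand: 68.5 + 2.5x = 109.6 - 3.9x → x* = 6.4219.
Consumer price on the demand curve at x*: 109.6 − 3.9×6.4219 = 84.5546.

P = $84.6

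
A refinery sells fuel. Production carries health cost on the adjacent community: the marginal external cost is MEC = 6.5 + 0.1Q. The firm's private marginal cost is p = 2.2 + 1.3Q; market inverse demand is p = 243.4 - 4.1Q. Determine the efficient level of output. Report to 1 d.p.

Social marginal cost = private MC + MEC = 8.7 + 1.4Q.
Set SMC = demand: 8.7 + 1.4Q = 243.4 - 4.1Q → Q* = 42.6727.

Q* = 42.7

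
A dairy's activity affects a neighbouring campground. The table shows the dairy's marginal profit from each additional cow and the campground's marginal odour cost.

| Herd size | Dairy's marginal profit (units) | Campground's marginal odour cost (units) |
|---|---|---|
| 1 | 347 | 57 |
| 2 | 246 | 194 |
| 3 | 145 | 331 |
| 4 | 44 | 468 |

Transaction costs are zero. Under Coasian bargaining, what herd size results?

Bargaining reaches the level where marginal profit last exceeds marginal odour cost.
That holds through level 2 (246 ≥ 194) but not at 3 (145 < 331).

2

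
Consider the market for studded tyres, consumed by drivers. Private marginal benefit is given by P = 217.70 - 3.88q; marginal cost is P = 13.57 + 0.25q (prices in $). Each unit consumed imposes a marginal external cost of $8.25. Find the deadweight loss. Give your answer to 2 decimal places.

DWL = $8.24

Market equilibrium (private): 13.57 + 0.25q = 217.70 - 3.88q → q_m = 49.4262.
Social marginal benefit = demand − MEC = 209.45 - 3.88q.
Set SMB = MC: 209.45 - 3.88q = 13.57 + 0.25q → q* = 47.4286.
Height of the DWL triangle at q_m is MC(q_m) − SMB(q_m) = MEC(q_m) = 8.2500.
DWL = ½ × 1.9976 × 8.2500 = 8.2401.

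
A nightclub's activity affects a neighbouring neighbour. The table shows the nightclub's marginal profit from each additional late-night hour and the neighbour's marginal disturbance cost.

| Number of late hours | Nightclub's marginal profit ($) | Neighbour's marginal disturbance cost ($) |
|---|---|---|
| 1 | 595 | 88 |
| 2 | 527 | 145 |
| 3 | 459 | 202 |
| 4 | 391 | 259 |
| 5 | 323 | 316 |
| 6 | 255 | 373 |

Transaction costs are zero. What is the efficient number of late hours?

Bargaining reaches the level where marginal profit last exceeds marginal disturbance cost.
That holds through level 5 (323 ≥ 316) but not at 6 (255 < 373).

5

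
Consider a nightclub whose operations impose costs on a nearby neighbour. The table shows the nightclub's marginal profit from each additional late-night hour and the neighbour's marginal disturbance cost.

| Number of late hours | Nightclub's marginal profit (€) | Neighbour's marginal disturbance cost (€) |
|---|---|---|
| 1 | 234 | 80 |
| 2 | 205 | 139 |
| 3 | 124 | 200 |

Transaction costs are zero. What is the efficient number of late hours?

2

Bargaining reaches the level where marginal profit last exceeds marginal disturbance cost.
That holds through level 2 (205 ≥ 139) but not at 3 (124 < 200).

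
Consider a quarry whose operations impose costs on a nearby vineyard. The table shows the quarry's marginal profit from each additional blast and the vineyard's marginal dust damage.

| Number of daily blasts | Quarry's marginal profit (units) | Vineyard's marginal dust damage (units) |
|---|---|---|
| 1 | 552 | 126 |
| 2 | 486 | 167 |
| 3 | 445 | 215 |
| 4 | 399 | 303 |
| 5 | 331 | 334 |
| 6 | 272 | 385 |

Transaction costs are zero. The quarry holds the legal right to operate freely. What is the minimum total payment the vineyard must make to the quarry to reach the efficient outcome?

Left alone the quarry would choose level 6 (marginal profit stays positive).
Efficient level: k* = 4 (marginal profit ≥ marginal dust damage through 4).
The vineyard must at least cover the quarry's forgone profit from cutting 6→4: 331 + 272 = 603.

603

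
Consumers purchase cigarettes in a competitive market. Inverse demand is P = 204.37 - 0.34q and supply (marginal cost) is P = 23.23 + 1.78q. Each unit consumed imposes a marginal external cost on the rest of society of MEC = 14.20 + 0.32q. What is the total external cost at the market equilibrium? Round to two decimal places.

Market equilibrium (private): 23.23 + 1.78q = 204.37 - 0.34q → q_m = 85.4434.
Total external cost = ∫₀^{q_m} (14.20 + 0.32q) dq = 14.20×85.4434 + ½×0.32×85.4434² = 2381.3882.

2381.39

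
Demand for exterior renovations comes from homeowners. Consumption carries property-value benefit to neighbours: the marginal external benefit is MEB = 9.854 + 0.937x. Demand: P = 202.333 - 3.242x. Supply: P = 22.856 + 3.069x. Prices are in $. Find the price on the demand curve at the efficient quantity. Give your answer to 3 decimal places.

P = $88.114

Social marginal benefit = demand + MEB = 212.187 - 2.305x.
Set SMB = MC: 212.187 - 2.305x = 22.856 + 3.069x → x* = 35.2309.
Consumer price on the demand curve at x*: 202.333 − 3.242×35.2309 = 88.1144.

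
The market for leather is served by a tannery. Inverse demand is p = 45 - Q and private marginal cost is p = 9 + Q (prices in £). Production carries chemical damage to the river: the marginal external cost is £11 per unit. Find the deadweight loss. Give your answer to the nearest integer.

Market equilibrium (private): 9 + Q = 45 - Q → Q_m = 18.0000.
Social marginal cost = private MC + MEC = 20 + Q.
Set SMC = demand: 20 + Q = 45 - Q → Q* = 12.5000.
Between Q* and Q_m the wedge SMC − demand runs linearly from 0 to MEC(Q_m), so the loss is a triangle.
DWL = ½ × 5.5000 × 11.0000 = 30.2500.

DWL = £30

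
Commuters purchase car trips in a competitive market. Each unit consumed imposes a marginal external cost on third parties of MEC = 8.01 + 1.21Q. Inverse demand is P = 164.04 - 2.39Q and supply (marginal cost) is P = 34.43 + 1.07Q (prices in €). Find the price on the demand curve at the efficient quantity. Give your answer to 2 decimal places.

Social marginal benefit = demand − MEC = 156.03 - 3.60Q.
Set SMB = MC: 156.03 - 3.60Q = 34.43 + 1.07Q → Q* = 26.0385.
Consumer price on the demand curve at Q*: 164.04 − 2.39×26.0385 = 101.8080.

P = €101.81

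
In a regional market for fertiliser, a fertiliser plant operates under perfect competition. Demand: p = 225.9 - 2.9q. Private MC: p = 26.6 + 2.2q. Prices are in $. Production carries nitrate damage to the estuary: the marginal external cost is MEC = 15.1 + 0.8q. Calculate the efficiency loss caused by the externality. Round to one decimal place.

Market equilibrium (private): 26.6 + 2.2q = 225.9 - 2.9q → q_m = 39.0784.
Social marginal cost = private MC + MEC = 41.7 + 3.0q.
Set SMC = demand: 41.7 + 3.0q = 225.9 - 2.9q → q* = 31.2203.
The welfare-loss triangle has base |q_m − q*| and height MEC(q_m) (the vertical gap between SMC and demand is zero at q* and MEC at q_m).
DWL = ½ × 7.8581 × 46.3627 = 182.1614.

DWL = $182.2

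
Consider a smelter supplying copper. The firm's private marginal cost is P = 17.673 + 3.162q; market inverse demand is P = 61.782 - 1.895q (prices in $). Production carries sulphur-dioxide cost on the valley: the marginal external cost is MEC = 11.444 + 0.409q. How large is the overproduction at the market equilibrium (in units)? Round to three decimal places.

Market equilibrium (private): 17.673 + 3.162q = 61.782 - 1.895q → q_m = 8.7224.
Social marginal cost = private MC + MEC = 29.117 + 3.571q.
Set SMC = demand: 29.117 + 3.571q = 61.782 - 1.895q → q* = 5.9760.
Gap = |8.7224 − 5.9760| = 2.7464.

2.746 units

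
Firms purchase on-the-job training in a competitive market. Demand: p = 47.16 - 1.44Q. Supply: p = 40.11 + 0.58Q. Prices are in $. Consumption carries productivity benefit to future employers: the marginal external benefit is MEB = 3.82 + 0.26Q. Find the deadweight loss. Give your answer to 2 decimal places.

Market equilibrium (private): 40.11 + 0.58Q = 47.16 - 1.44Q → Q_m = 3.4901.
Social marginal benefit = demand + MEB = 50.98 - 1.18Q.
Set SMB = MC: 50.98 - 1.18Q = 40.11 + 0.58Q → Q* = 6.1761.
The loss is the area between SMB and MC from Q* to Q_m; with linear curves that's a triangle of height MEB(Q_m).
DWL = ½ × 2.6860 × 4.7274 = 6.3489.

DWL = $6.35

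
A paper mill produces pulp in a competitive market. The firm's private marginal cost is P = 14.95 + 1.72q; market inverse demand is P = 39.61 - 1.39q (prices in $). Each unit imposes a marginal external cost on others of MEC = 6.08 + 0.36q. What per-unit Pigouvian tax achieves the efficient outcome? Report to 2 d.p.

tax = $8.01 per unit

Social marginal cost = private MC + MEC = 21.03 + 2.08q.
Set SMC = demand: 21.03 + 2.08q = 39.61 - 1.39q → q* = 5.3545.
The Pigouvian tax equals MEC at q*: 6.08 + 0.36×5.3545 = 8.0076.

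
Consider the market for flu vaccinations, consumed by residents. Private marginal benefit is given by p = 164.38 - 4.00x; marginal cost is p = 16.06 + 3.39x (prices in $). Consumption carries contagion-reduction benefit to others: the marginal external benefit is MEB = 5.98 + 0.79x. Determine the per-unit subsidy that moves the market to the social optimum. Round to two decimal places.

Social marginal benefit = demand + MEB = 170.36 - 3.21x.
Set SMB = MC: 170.36 - 3.21x = 16.06 + 3.39x → x* = 23.3788.
The Pigouvian subsidy equals MEB at x*: 5.98 + 0.79×23.3788 = 24.4493.

subsidy = $24.45 per unit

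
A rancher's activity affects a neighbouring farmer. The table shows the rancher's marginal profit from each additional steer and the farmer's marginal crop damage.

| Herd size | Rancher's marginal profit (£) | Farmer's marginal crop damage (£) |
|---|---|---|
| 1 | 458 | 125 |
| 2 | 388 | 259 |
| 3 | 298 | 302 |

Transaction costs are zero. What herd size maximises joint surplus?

2

Bargaining reaches the level where marginal profit last exceeds marginal crop damage.
That holds through level 2 (388 ≥ 259) but not at 3 (298 < 302).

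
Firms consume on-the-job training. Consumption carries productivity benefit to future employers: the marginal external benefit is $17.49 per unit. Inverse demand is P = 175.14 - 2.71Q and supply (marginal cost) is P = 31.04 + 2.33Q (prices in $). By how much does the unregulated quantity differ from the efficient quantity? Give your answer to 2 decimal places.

3.47 units

Market equilibrium (private): 31.04 + 2.33Q = 175.14 - 2.71Q → Q_m = 28.5913.
Social marginal benefit = demand + MEB = 192.63 - 2.71Q.
Set SMB = MC: 192.63 - 2.71Q = 31.04 + 2.33Q → Q* = 32.0615.
Gap = |28.5913 − 32.0615| = 3.4702.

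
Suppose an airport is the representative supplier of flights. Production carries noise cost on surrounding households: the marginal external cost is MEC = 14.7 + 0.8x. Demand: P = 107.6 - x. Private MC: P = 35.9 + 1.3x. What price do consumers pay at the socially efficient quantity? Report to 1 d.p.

Social marginal cost = private MC + MEC = 50.6 + 2.1x.
Set SMC = demand: 50.6 + 2.1x = 107.6 - x → x* = 18.3871.
Consumer price on the demand curve at x*: 107.6 − 1.0×18.3871 = 89.2129.

P = 89.2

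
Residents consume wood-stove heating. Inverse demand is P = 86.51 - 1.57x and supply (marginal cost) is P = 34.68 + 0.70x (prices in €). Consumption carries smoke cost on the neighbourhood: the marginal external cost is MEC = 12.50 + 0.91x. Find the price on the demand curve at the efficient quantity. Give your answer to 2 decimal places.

P = €67.09

Social marginal benefit = demand − MEC = 74.01 - 2.48x.
Set SMB = MC: 74.01 - 2.48x = 34.68 + 0.70x → x* = 12.3679.
Consumer price on the demand curve at x*: 86.51 − 1.57×12.3679 = 67.0924.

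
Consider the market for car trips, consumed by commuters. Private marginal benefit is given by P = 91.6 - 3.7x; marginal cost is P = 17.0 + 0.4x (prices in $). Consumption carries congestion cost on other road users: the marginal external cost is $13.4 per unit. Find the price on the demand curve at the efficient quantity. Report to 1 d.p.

P = $36.4

Social marginal benefit = demand − MEC = 78.2 - 3.7x.
Set SMB = MC: 78.2 - 3.7x = 17.0 + 0.4x → x* = 14.9268.
Consumer price on the demand curve at x*: 91.6 − 3.7×14.9268 = 36.3708.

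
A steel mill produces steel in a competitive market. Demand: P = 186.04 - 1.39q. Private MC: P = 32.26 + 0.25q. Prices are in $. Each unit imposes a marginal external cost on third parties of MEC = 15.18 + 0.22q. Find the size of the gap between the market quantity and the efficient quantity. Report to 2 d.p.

Market equilibrium (private): 32.26 + 0.25q = 186.04 - 1.39q → q_m = 93.7683.
Social marginal cost = private MC + MEC = 47.44 + 0.47q.
Set SMC = demand: 47.44 + 0.47q = 186.04 - 1.39q → q* = 74.5161.
Gap = |93.7683 − 74.5161| = 19.2522.

19.25 units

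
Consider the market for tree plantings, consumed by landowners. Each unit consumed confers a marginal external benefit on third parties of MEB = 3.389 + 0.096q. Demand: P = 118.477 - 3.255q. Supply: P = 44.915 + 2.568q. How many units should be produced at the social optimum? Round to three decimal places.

q* = 13.437

Social marginal benefit = demand + MEB = 121.866 - 3.159q.
Set SMB = MC: 121.866 - 3.159q = 44.915 + 2.568q → q* = 13.4365.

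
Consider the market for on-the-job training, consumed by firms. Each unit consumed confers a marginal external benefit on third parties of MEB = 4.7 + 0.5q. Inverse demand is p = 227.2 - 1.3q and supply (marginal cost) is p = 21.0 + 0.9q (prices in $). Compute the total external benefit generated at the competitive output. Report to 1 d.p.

$2636.7

Market equilibrium (private): 21.0 + 0.9q = 227.2 - 1.3q → q_m = 93.7273.
Total external benefit = ∫₀^{q_m} (4.7 + 0.5q) dq = 4.7×93.7273 + ½×0.5×93.7273² = 2636.7200.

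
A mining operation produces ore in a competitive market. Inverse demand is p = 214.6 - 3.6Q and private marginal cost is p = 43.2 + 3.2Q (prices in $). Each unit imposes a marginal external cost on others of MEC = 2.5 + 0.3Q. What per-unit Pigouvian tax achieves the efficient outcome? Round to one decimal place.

Social marginal cost = private MC + MEC = 45.7 + 3.5Q.
Set SMC = demand: 45.7 + 3.5Q = 214.6 - 3.6Q → Q* = 23.7887.
The Pigouvian tax equals MEC at Q*: 2.5 + 0.3×23.7887 = 9.6366.

tax = $9.6 per unit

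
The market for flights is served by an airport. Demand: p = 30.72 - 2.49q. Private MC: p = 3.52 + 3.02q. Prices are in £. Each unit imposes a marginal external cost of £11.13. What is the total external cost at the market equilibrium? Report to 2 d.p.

Market equilibrium (private): 3.52 + 3.02q = 30.72 - 2.49q → q_m = 4.9365.
Total external cost = MEC × q_m = 11.13 × 4.9365 = 54.9432.

£54.94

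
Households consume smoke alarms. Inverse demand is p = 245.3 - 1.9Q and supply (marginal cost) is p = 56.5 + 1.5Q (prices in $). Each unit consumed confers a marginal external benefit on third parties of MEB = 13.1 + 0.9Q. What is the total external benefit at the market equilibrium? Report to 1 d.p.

$2115.0

Market equilibrium (private): 56.5 + 1.5Q = 245.3 - 1.9Q → Q_m = 55.5294.
Total external benefit = ∫₀^{Q_m} (13.1 + 0.9Q) dQ = 13.1×55.5294 + ½×0.9×55.5294² = 2115.0166.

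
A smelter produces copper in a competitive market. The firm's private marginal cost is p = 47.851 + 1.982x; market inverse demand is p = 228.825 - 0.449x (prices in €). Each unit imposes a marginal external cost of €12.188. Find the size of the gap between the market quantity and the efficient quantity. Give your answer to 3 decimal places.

Market equilibrium (private): 47.851 + 1.982x = 228.825 - 0.449x → x_m = 74.4443.
Social marginal cost = private MC + MEC = 60.039 + 1.982x.
Set SMC = demand: 60.039 + 1.982x = 228.825 - 0.449x → x* = 69.4307.
Gap = |74.4443 − 69.4307| = 5.0136.

5.014 units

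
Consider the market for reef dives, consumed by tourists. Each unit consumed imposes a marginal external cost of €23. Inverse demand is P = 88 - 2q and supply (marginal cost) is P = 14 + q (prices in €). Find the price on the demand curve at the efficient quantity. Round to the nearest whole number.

P = €54

Social marginal benefit = demand − MEC = 65 - 2q.
Set SMB = MC: 65 - 2q = 14 + q → q* = 17.0000.
Consumer price on the demand curve at q*: 88 − 2×17.0000 = 54.0000.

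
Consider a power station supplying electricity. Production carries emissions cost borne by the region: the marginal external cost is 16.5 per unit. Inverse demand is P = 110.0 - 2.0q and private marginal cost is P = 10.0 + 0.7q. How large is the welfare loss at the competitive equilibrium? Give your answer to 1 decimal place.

DWL = 50.4

Market equilibrium (private): 10.0 + 0.7q = 110.0 - 2.0q → q_m = 37.0370.
Social marginal cost = private MC + MEC = 26.5 + 0.7q.
Set SMC = demand: 26.5 + 0.7q = 110.0 - 2.0q → q* = 30.9259.
Height of the DWL triangle at q_m is SMC(q_m) − demand(q_m) = MEC(q_m) = 16.5000.
DWL = ½ × 6.1111 × 16.5000 = 50.4166.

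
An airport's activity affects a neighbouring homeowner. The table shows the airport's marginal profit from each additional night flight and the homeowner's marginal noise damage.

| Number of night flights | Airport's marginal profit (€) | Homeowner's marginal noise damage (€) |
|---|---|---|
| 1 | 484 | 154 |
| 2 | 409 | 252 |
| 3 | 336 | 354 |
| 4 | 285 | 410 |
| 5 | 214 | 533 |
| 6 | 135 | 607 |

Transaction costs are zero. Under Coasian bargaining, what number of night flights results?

2

Bargaining reaches the level where marginal profit last exceeds marginal noise damage.
That holds through level 2 (409 ≥ 252) but not at 3 (336 < 354).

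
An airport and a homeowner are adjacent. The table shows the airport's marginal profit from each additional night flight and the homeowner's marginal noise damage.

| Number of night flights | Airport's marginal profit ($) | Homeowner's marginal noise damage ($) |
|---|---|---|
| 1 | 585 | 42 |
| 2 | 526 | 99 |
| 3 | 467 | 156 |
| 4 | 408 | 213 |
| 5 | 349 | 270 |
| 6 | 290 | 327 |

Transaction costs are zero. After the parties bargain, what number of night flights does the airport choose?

5

Bargaining reaches the level where marginal profit last exceeds marginal noise damage.
That holds through level 5 (349 ≥ 270) but not at 6 (290 < 327).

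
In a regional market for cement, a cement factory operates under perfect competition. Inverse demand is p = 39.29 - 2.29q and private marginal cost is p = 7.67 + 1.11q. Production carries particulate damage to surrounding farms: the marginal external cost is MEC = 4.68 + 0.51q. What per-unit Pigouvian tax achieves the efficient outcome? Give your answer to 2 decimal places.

Social marginal cost = private MC + MEC = 12.35 + 1.62q.
Set SMC = demand: 12.35 + 1.62q = 39.29 - 2.29q → q* = 6.8900.
The Pigouvian tax equals MEC at q*: 4.68 + 0.51×6.8900 = 8.1939.

tax = 8.19 per unit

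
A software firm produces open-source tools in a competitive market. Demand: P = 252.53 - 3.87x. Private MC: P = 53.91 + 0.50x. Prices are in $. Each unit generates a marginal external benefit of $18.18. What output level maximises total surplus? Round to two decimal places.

Social marginal cost = private MC − MEB = 35.73 + 0.50x.
Set SMC = demand: 35.73 + 0.50x = 252.53 - 3.87x → x* = 49.6110.

x* = 49.61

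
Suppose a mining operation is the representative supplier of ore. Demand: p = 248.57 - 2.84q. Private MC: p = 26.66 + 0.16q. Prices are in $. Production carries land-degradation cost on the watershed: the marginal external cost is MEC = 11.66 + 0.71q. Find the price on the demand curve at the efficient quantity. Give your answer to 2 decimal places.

Social marginal cost = private MC + MEC = 38.32 + 0.87q.
Set SMC = demand: 38.32 + 0.87q = 248.57 - 2.84q → q* = 56.6712.
Consumer price on the demand curve at q*: 248.57 − 2.84×56.6712 = 87.6238.

P = $87.62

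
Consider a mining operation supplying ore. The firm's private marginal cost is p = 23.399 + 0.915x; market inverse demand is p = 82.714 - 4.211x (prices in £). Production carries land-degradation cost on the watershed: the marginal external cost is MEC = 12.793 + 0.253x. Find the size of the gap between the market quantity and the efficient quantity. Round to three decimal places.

2.923 units

Market equilibrium (private): 23.399 + 0.915x = 82.714 - 4.211x → x_m = 11.5714.
Social marginal cost = private MC + MEC = 36.192 + 1.168x.
Set SMC = demand: 36.192 + 1.168x = 82.714 - 4.211x → x* = 8.6488.
Gap = |11.5714 − 8.6488| = 2.9226.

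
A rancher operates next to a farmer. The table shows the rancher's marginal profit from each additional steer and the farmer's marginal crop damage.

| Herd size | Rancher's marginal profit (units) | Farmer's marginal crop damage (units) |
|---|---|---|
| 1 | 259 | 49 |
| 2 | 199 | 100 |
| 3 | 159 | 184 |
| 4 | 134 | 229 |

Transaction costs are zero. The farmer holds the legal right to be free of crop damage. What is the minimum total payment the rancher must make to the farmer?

Efficient level: marginal profit ≥ marginal crop damage through level 2, so k* = 2.
With the farmer holding the right, the rancher must at least compensate total damage at k*: 49 + 100 = 149.

149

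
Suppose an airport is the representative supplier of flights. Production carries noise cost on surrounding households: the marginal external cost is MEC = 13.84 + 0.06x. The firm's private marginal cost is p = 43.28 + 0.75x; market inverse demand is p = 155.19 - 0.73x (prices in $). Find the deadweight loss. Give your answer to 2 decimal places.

Market equilibrium (private): 43.28 + 0.75x = 155.19 - 0.73x → x_m = 75.6149.
Social marginal cost = private MC + MEC = 57.12 + 0.81x.
Set SMC = demand: 57.12 + 0.81x = 155.19 - 0.73x → x* = 63.6818.
The loss is the area between SMC and demand from x* to x_m; with linear curves that's a triangle of height MEC(x_m).
DWL = ½ × 11.9331 × 18.3769 = 109.6467.

DWL = $109.65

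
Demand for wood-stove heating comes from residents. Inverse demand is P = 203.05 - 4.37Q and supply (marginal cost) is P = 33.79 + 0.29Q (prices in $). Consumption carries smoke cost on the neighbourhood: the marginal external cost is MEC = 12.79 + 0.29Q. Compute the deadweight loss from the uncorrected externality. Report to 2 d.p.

DWL = $54.95

Market equilibrium (private): 33.79 + 0.29Q = 203.05 - 4.37Q → Q_m = 36.3219.
Social marginal benefit = demand − MEC = 190.26 - 4.66Q.
Set SMB = MC: 190.26 - 4.66Q = 33.79 + 0.29Q → Q* = 31.6101.
The welfare-loss triangle has base |Q_m − Q*| and height MEC(Q_m) (the vertical gap between SMB and MC is zero at Q* and MEC at Q_m).
DWL = ½ × 4.7118 × 23.3233 = 54.9474.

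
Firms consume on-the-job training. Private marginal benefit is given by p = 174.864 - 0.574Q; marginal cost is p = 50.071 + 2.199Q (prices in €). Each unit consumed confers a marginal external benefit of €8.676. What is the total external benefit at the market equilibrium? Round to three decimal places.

€390.445

Market equilibrium (private): 50.071 + 2.199Q = 174.864 - 0.574Q → Q_m = 45.0029.
Total external benefit = MEB × Q_m = 8.676 × 45.0029 = 390.4452.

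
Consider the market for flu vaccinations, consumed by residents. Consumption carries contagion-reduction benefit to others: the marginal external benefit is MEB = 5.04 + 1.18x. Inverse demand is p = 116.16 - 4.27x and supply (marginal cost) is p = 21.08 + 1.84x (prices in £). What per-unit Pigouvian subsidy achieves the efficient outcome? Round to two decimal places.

subsidy = £29.00 per unit

Social marginal benefit = demand + MEB = 121.20 - 3.09x.
Set SMB = MC: 121.20 - 3.09x = 21.08 + 1.84x → x* = 20.3083.
The Pigouvian subsidy equals MEB at x*: 5.04 + 1.18×20.3083 = 29.0038.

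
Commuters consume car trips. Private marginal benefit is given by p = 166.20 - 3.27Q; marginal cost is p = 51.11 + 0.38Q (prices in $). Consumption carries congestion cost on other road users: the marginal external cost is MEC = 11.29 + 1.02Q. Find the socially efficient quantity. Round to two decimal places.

Q* = 22.23

Social marginal benefit = demand − MEC = 154.91 - 4.29Q.
Set SMB = MC: 154.91 - 4.29Q = 51.11 + 0.38Q → Q* = 22.2270.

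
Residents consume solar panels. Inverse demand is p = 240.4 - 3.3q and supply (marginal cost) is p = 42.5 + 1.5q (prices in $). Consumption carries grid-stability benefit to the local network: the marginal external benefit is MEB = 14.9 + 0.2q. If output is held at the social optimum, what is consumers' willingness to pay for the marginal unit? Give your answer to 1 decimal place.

Social marginal benefit = demand + MEB = 255.3 - 3.1q.
Set SMB = MC: 255.3 - 3.1q = 42.5 + 1.5q → q* = 46.2609.
Consumer price on the demand curve at q*: 240.4 − 3.3×46.2609 = 87.7390.

P = $87.7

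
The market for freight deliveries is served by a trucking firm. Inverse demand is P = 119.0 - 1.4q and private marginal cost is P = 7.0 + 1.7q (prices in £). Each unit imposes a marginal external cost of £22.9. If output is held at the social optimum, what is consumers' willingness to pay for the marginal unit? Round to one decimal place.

Social marginal cost = private MC + MEC = 29.9 + 1.7q.
Set SMC = demand: 29.9 + 1.7q = 119.0 - 1.4q → q* = 28.7419.
Consumer price on the demand curve at q*: 119.0 − 1.4×28.7419 = 78.7613.

P = £78.8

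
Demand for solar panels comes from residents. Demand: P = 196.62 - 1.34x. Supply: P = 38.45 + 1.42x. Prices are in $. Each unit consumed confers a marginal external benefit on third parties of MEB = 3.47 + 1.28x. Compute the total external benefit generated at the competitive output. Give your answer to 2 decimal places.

$2300.75

Market equilibrium (private): 38.45 + 1.42x = 196.62 - 1.34x → x_m = 57.3080.
Total external benefit = ∫₀^{x_m} (3.47 + 1.28x) dx = 3.47×57.3080 + ½×1.28×57.3080² = 2300.7512.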